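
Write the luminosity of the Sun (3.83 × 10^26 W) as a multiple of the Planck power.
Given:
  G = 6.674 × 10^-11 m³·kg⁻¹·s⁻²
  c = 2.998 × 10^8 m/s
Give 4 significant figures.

1.055 × 10^-26

Planck power: P_P = c⁵/G = 3.629 × 10^52 W.
3.83 × 10^26 / 3.629 × 10^52 = 1.055 × 10^-26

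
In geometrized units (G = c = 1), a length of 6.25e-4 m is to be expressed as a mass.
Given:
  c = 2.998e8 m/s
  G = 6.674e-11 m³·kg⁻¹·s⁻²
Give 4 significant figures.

Length → mass via c²/G.
6.25e-4 m × (c²/G) = 8.417e23 kg

8.417e23 kg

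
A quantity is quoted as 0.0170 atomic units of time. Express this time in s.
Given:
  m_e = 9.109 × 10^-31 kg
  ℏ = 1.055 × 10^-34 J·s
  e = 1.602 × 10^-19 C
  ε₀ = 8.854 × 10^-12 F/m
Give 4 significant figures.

One atomic unit of time: τ_au = (4πε₀)²ℏ³/(m_e e⁴) = 2.423 × 10^-17 s.
0.0170 × 2.423 × 10^-17 s = 4.119 × 10^-19 s

4.119 × 10^-19 s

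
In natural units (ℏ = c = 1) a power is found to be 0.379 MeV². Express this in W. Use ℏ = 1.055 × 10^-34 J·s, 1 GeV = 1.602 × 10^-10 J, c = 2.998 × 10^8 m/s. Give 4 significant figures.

9.220 × 10^7 W

Power is [E]/[T] = [E]²/ℏ.
1 GeV² → 1/ℏ × (1 GeV in J)² = 2.433 × 10^14 W.
Convert the energy scale: 0.379 MeV² = 3.79 × 10^-7 GeV².
Result: 3.79 × 10^-7 × 2.433 × 10^14 = 9.220 × 10^7 W.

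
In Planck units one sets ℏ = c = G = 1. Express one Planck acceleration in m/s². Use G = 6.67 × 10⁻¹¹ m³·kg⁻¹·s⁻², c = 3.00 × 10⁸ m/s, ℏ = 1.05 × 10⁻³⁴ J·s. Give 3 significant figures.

a_P = √(c⁷/(ℏG))
  = √(3.12 × 10¹⁰³)
  = 5.59 × 10⁵¹ m/s²

5.59 × 10⁵¹ m/s²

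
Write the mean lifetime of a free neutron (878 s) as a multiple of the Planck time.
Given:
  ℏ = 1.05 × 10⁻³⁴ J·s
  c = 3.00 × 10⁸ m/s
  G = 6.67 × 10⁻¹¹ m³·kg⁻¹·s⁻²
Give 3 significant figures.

1.64 × 10⁴⁶

Planck time: t_P = √(ℏG/c⁵) = 5.37 × 10⁻⁴⁴ s.
878 / 5.37 × 10⁻⁴⁴ = 1.64 × 10⁴⁶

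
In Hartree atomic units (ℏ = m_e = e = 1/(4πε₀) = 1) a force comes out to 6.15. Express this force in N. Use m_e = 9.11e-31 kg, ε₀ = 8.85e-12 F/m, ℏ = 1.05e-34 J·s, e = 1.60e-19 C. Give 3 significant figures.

5.12e-7 N

One atomic unit of force: F_au = E_h/a₀ = m_e²e⁶/((4πε₀)³ℏ⁴) = 8.33e-8 N.
6.15 × 8.33e-8 N = 5.12e-7 N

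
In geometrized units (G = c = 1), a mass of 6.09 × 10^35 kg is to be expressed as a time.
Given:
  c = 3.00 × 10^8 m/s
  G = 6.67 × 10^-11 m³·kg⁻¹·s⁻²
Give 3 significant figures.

1.50 s

Mass → time via G/c³.
6.09 × 10^35 kg × (G/c³) = 1.50 s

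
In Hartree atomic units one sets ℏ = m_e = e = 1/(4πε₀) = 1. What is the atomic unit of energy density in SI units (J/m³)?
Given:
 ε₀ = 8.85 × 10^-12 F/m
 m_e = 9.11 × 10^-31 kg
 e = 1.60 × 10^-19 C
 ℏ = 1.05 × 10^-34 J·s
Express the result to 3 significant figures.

3.01 × 10^13 J/m³

u_au = E_h/a₀³ = m_e⁴e¹⁰/((4πε₀)⁵ℏ⁸)
E_h = 4.38 × 10^-18 J
a₀ = 5.26 × 10^-11 m
E_h/a₀³ = 3.01 × 10^13 J/m³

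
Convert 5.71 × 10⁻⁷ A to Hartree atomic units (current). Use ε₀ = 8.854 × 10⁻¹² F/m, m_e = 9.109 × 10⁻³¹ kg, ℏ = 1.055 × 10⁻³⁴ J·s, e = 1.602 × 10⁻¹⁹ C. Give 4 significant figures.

atomic unit of electric current: I_au = e E_h/ℏ = m_e e⁵/((4πε₀)²ℏ³) = 6.612 × 10⁻³ A.
5.71 × 10⁻⁷ / 6.612 × 10⁻³ = 8.636 × 10⁻⁵

8.636 × 10⁻⁵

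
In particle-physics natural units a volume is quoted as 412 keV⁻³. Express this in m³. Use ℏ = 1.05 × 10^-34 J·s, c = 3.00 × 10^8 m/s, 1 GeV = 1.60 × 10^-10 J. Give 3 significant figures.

3.14 × 10^-27 m³

Volume is [L]³ = [E]⁻³·(ℏc)³.
1 GeV⁻³ → (ℏc)³ × (1 GeV in J)⁻³ = 7.63 × 10^-48 m³.
Convert the energy scale: 412 keV⁻³ = 4.12 × 10^20 GeV⁻³.
Result: 4.12 × 10^20 × 7.63 × 10^-48 = 3.14 × 10^-27 m³.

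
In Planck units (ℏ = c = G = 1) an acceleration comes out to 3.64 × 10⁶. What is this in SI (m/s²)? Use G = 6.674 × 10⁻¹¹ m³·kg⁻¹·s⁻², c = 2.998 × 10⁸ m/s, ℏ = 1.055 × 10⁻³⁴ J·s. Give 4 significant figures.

2.024 × 10⁵⁸ m/s²

One Planck acceleration: a_P = √(c⁷/(ℏG)) = 5.560 × 10⁵¹ m/s².
3.64 × 10⁶ × 5.560 × 10⁵¹ m/s² = 2.024 × 10⁵⁸ m/s²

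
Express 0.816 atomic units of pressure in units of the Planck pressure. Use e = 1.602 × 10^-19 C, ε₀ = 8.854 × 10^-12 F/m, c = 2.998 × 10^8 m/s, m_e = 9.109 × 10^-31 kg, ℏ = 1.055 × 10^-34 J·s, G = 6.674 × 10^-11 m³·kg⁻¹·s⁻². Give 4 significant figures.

5.160 × 10^-101

atomic unit of pressure: P_au = E_h/a₀³ = m_e⁴e¹⁰/((4πε₀)⁵ℏ⁸) = 2.929 × 10^13 Pa
Planck pressure: p_P = c⁷/(ℏG²) = 4.632 × 10^113 Pa
0.816 × 2.929 × 10^13 / 4.632 × 10^113 = 5.160 × 10^-101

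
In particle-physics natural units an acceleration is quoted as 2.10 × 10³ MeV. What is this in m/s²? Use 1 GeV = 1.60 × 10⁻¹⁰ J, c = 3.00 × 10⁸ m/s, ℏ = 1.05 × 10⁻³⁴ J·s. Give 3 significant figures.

Acceleration is [L]/[T]² = c·[E]/ℏ.
1 GeV → c/ℏ × (1 GeV in J) = 4.57 × 10³² m/s².
Convert the energy scale: 2.10 × 10³ MeV = 2.10 GeV.
Result: 2.10 × 4.57 × 10³² = 9.60 × 10³² m/s².

9.60 × 10³² m/s²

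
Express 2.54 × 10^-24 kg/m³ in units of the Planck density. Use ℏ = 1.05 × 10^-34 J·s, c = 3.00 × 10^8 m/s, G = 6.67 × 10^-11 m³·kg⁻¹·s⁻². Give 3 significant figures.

Planck density: ρ_P = c⁵/(ℏG²) = 5.20 × 10^96 kg/m³.
2.54 × 10^-24 / 5.20 × 10^96 = 4.88 × 10^-121

4.88 × 10^-121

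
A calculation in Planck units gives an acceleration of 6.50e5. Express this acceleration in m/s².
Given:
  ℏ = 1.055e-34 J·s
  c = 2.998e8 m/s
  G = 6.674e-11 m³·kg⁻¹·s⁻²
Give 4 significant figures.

3.614e57 m/s²

One Planck acceleration: a_P = √(c⁷/(ℏG)) = 5.560e51 m/s².
6.50e5 × 5.560e51 m/s² = 3.614e57 m/s²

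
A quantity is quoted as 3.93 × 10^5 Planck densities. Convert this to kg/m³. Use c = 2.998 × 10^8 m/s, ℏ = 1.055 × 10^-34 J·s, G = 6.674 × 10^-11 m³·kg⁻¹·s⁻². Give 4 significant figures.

2.025 × 10^102 kg/m³

One Planck density: ρ_P = c⁵/(ℏG²) = 5.154 × 10^96 kg/m³.
3.93 × 10^5 × 5.154 × 10^96 kg/m³ = 2.025 × 10^102 kg/m³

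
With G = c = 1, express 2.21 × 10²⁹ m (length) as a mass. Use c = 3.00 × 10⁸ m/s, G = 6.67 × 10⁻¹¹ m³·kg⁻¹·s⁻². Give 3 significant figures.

Length → mass via c²/G.
2.21 × 10²⁹ m × (c²/G) = 2.98 × 10⁵⁶ kg

2.98 × 10⁵⁶ kg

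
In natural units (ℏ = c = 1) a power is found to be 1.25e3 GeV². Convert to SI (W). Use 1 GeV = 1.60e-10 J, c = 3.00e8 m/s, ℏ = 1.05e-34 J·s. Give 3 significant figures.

3.05e17 W

Power is [E]/[T] = [E]²/ℏ.
1 GeV² → 1/ℏ × (1 GeV in J)² = 2.44e14 W.
Result: 1.25e3 × 2.44e14 = 3.05e17 W.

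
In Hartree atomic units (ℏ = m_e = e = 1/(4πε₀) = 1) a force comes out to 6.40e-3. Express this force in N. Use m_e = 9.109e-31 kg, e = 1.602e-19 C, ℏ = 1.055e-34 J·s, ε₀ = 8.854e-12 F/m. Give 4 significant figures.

One atomic unit of force: F_au = E_h/a₀ = m_e²e⁶/((4πε₀)³ℏ⁴) = 8.220e-8 N.
6.40e-3 × 8.220e-8 N = 5.261e-10 N

5.261e-10 N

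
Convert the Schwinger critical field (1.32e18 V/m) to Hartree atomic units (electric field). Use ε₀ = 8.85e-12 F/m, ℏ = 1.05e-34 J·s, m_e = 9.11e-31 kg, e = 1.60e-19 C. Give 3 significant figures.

2.54e6

atomic unit of electric field: E_au = E_h/(e a₀) = m_e²e⁵/((4πε₀)³ℏ⁴) = 5.20e11 V/m.
1.32e18 / 5.20e11 = 2.54e6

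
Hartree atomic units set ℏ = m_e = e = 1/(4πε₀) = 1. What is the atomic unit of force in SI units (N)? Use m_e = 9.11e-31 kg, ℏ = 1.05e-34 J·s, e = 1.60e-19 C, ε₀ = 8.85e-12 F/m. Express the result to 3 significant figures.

8.33e-8 N

Dimensional analysis gives F_au = E_h/a₀ = m_e²e⁶/((4πε₀)³ℏ⁴).
E_h = 4.38e-18 J
a₀ = 5.26e-11 m
E_h/a₀ = 8.33e-8 N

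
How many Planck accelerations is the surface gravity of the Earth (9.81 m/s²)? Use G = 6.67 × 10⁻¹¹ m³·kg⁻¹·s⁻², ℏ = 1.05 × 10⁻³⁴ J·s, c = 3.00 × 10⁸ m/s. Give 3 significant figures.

Planck acceleration: a_P = √(c⁷/(ℏG)) = 5.59 × 10⁵¹ m/s².
9.81 / 5.59 × 10⁵¹ = 1.76 × 10⁻⁵¹

1.76 × 10⁻⁵¹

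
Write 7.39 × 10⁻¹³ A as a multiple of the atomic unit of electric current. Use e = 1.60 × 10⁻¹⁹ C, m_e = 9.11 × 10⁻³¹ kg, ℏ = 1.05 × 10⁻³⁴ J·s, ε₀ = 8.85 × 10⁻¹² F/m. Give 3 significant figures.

1.11 × 10⁻¹⁰

atomic unit of electric current: I_au = e E_h/ℏ = m_e e⁵/((4πε₀)²ℏ³) = 6.67 × 10⁻³ A.
7.39 × 10⁻¹³ / 6.67 × 10⁻³ = 1.11 × 10⁻¹⁰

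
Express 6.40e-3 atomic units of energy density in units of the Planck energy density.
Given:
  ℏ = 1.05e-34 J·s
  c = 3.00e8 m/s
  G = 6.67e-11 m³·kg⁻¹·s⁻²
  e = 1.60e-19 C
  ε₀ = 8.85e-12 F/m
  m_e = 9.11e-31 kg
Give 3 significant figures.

4.12e-103

atomic unit of energy density: u_au = E_h/a₀³ = m_e⁴e¹⁰/((4πε₀)⁵ℏ⁸) = 3.01e13 J/m³
Planck energy density: u_P = c⁷/(ℏG²) = 4.68e113 J/m³
6.40e-3 × 3.01e13 / 4.68e113 = 4.12e-103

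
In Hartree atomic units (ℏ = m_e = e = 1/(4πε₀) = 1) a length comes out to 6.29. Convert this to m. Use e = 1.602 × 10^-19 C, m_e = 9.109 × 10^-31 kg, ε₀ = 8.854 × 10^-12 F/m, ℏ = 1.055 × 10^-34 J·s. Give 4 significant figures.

3.332 × 10^-10 m

One Bohr radius: a₀ = 4πε₀ℏ²/(m_e e²) = 5.297 × 10^-11 m.
6.29 × 5.297 × 10^-11 m = 3.332 × 10^-10 m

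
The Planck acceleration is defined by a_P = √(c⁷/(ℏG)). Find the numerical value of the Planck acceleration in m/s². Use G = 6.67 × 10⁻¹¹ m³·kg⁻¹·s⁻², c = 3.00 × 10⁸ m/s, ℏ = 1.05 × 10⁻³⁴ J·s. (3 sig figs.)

a_P = √(c⁷/(ℏG))
  = √(3.12 × 10¹⁰³)
  = 5.59 × 10⁵¹ m/s²

5.59 × 10⁵¹ m/s²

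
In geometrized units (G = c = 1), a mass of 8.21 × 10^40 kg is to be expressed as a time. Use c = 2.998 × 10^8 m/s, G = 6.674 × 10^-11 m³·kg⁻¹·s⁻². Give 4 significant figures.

Mass → time via G/c³.
8.21 × 10^40 kg × (G/c³) = 2.033 × 10^5 s

2.033 × 10^5 s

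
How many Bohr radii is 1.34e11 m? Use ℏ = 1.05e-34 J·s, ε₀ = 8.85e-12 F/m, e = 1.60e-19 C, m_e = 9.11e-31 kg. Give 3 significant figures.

2.55e21

Bohr radius: a₀ = 4πε₀ℏ²/(m_e e²) = 5.26e-11 m.
1.34e11 / 5.26e-11 = 2.55e21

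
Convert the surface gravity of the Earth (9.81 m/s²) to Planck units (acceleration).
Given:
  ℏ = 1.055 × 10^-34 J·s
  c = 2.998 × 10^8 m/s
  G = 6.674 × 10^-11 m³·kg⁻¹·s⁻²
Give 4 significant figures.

1.764 × 10^-51

Planck acceleration: a_P = √(c⁷/(ℏG)) = 5.560 × 10^51 m/s².
9.81 / 5.560 × 10^51 = 1.764 × 10^-51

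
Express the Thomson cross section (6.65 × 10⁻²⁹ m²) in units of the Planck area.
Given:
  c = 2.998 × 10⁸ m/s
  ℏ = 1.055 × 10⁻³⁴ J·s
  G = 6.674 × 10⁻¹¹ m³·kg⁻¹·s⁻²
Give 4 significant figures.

Planck area: A_P = ℏG/c³ = 2.613 × 10⁻⁷⁰ m².
6.65 × 10⁻²⁹ / 2.613 × 10⁻⁷⁰ = 2.545 × 10⁴¹

2.545 × 10⁴¹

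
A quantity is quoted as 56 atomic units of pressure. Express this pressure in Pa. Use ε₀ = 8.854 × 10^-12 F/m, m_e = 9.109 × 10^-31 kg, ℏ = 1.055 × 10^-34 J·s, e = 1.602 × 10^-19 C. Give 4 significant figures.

1.640 × 10^15 Pa

One atomic unit of pressure: P_au = E_h/a₀³ = m_e⁴e¹⁰/((4πε₀)⁵ℏ⁸) = 2.929 × 10^13 Pa.
56 × 2.929 × 10^13 Pa = 1.640 × 10^15 Pa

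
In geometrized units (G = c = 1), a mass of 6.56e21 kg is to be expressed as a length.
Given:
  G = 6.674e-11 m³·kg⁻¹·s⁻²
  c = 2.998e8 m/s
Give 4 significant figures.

In G = c = 1 units mass has dimensions of length; the conversion factor is G/c².
6.56e21 kg × (G/c²) = 4.871e-6 m

4.871e-6 m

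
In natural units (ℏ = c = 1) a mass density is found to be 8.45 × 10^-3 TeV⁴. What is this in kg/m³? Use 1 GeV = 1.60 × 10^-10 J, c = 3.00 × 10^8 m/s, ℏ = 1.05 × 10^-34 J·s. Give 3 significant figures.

Mass density is [E]/(c²[L]³) = [E]⁴/(ℏ³c⁵).
1 GeV⁴ → 1/(ℏ³c⁵) × (1 GeV in J)⁴ = 2.33 × 10^20 kg/m³.
Convert the energy scale: 8.45 × 10^-3 TeV⁴ = 8.45 × 10^9 GeV⁴.
Result: 8.45 × 10^9 × 2.33 × 10^20 = 1.97 × 10^30 kg/m³.

1.97 × 10^30 kg/m³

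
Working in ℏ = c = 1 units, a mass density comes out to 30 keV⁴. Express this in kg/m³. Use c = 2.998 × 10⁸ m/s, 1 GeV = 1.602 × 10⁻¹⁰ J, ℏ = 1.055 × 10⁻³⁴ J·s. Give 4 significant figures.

6.948 × 10⁻³ kg/m³

Mass density is [E]/(c²[L]³) = [E]⁴/(ℏ³c⁵).
1 GeV⁴ → 1/(ℏ³c⁵) × (1 GeV in J)⁴ = 2.316 × 10²⁰ kg/m³.
Convert the energy scale: 30 keV⁴ = 3.00 × 10⁻²³ GeV⁴.
Result: 3.00 × 10⁻²³ × 2.316 × 10²⁰ = 6.948 × 10⁻³ kg/m³.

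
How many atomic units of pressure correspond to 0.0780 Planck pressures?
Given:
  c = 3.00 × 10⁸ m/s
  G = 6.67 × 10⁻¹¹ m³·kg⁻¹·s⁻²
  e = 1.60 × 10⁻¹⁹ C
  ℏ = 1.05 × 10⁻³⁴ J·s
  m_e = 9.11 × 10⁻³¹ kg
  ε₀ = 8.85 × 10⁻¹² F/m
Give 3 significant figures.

1.21 × 10⁹⁹

Planck pressure: p_P = c⁷/(ℏG²) = 4.68 × 10¹¹³ Pa
atomic unit of pressure: P_au = E_h/a₀³ = m_e⁴e¹⁰/((4πε₀)⁵ℏ⁸) = 3.01 × 10¹³ Pa
0.0780 × 4.68 × 10¹¹³ / 3.01 × 10¹³ = 1.21 × 10⁹⁹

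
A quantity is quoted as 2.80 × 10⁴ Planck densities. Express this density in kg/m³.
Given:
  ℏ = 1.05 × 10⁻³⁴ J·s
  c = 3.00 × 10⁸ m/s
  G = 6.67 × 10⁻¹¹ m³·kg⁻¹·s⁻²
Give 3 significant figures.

One Planck density: ρ_P = c⁵/(ℏG²) = 5.20 × 10⁹⁶ kg/m³.
2.80 × 10⁴ × 5.20 × 10⁹⁶ kg/m³ = 1.46 × 10¹⁰¹ kg/m³

1.46 × 10¹⁰¹ kg/m³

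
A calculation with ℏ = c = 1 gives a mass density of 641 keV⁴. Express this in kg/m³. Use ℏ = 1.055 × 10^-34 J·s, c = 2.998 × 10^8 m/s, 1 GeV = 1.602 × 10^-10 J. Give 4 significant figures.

Mass density is [E]/(c²[L]³) = [E]⁴/(ℏ³c⁵).
1 GeV⁴ → 1/(ℏ³c⁵) × (1 GeV in J)⁴ = 2.316 × 10^20 kg/m³.
Convert the energy scale: 641 keV⁴ = 6.41 × 10^-22 GeV⁴.
Result: 6.41 × 10^-22 × 2.316 × 10^20 = 0.1485 kg/m³.

0.1485 kg/m³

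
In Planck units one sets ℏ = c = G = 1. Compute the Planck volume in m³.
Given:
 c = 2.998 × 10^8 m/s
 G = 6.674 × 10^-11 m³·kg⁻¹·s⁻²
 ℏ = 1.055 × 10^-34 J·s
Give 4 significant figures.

V_P = (ℏG/c³)^(3/2)
  = √(1.784 × 10^-209)
  = 4.224 × 10^-105 m³

4.224 × 10^-105 m³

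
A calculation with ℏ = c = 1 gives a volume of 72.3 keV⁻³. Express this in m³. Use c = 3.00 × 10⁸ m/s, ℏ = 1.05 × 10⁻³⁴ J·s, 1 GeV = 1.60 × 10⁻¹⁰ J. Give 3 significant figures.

5.52 × 10⁻²⁸ m³

Volume is [L]³ = [E]⁻³·(ℏc)³.
1 GeV⁻³ → (ℏc)³ × (1 GeV in J)⁻³ = 7.63 × 10⁻⁴⁸ m³.
Convert the energy scale: 72.3 keV⁻³ = 7.23 × 10¹⁹ GeV⁻³.
Result: 7.23 × 10¹⁹ × 7.63 × 10⁻⁴⁸ = 5.52 × 10⁻²⁸ m³.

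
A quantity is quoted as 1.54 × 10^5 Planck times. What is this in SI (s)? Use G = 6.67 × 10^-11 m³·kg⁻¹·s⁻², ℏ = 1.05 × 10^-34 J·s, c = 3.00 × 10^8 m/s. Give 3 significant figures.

8.27 × 10^-39 s

One Planck time: t_P = √(ℏG/c⁵) = 5.37 × 10^-44 s.
1.54 × 10^5 × 5.37 × 10^-44 s = 8.27 × 10^-39 s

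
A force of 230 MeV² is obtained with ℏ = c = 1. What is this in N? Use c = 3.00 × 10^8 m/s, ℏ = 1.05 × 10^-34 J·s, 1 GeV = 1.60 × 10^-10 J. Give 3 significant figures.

187 N

Force is [E]/[L] = [E]²/(ℏc); restore (ℏc)⁻¹.
1 GeV² → 1/(ℏc) × (1 GeV in J)² = 8.13 × 10^5 N.
Convert the energy scale: 230 MeV² = 2.30 × 10^-4 GeV².
Result: 2.30 × 10^-4 × 8.13 × 10^5 = 187 N.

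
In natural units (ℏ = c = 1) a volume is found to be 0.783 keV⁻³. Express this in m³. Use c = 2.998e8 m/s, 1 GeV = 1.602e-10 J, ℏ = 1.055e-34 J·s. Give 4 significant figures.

6.026e-30 m³

Volume is [L]³ = [E]⁻³·(ℏc)³.
1 GeV⁻³ → (ℏc)³ × (1 GeV in J)⁻³ = 7.696e-48 m³.
Convert the energy scale: 0.783 keV⁻³ = 7.83e17 GeV⁻³.
Result: 7.83e17 × 7.696e-48 = 6.026e-30 m³.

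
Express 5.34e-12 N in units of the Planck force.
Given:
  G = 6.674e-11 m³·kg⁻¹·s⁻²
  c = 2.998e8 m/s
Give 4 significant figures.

4.412e-56

Planck force: F_P = c⁴/G = 1.210e44 N.
5.34e-12 / 1.210e44 = 4.412e-56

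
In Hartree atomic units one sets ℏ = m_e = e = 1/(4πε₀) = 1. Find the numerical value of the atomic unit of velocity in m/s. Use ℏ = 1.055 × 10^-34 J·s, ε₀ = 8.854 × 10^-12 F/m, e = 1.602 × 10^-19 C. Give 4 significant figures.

v_au = e²/(4πε₀ℏ)
  = 2.566 × 10^-38 / 1.174 × 10^-44
  = 2.186 × 10^6 m/s

2.186 × 10^6 m/s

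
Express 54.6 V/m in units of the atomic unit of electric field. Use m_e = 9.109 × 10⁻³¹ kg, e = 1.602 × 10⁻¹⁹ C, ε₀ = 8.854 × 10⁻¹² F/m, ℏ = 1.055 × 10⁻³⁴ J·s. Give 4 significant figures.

atomic unit of electric field: E_au = E_h/(e a₀) = m_e²e⁵/((4πε₀)³ℏ⁴) = 5.131 × 10¹¹ V/m.
54.6 / 5.131 × 10¹¹ = 1.064 × 10⁻¹⁰

1.064 × 10⁻¹⁰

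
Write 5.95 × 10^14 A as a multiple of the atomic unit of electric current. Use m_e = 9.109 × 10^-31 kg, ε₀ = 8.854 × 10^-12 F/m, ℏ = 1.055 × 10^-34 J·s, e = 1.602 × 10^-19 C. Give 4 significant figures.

atomic unit of electric current: I_au = e E_h/ℏ = m_e e⁵/((4πε₀)²ℏ³) = 6.612 × 10^-3 A.
5.95 × 10^14 / 6.612 × 10^-3 = 8.999 × 10^16

8.999 × 10^16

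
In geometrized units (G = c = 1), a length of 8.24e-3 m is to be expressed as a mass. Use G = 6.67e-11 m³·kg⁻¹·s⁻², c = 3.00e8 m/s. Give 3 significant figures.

Length → mass via c²/G.
8.24e-3 m × (c²/G) = 1.11e25 kg

1.11e25 kg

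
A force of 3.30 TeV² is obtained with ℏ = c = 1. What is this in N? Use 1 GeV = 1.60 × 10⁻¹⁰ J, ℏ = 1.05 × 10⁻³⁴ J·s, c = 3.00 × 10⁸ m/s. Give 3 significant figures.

Force is [E]/[L] = [E]²/(ℏc); restore (ℏc)⁻¹.
1 GeV² → 1/(ℏc) × (1 GeV in J)² = 8.13 × 10⁵ N.
Convert the energy scale: 3.30 TeV² = 3.30 × 10⁶ GeV².
Result: 3.30 × 10⁶ × 8.13 × 10⁵ = 2.68 × 10¹² N.

2.68 × 10¹² N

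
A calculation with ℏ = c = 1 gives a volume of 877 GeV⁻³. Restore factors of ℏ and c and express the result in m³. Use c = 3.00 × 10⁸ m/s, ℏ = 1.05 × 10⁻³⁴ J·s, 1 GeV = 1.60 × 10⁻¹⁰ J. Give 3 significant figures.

Volume is [L]³ = [E]⁻³·(ℏc)³.
1 GeV⁻³ → (ℏc)³ × (1 GeV in J)⁻³ = 7.63 × 10⁻⁴⁸ m³.
Result: 877 × 7.63 × 10⁻⁴⁸ = 6.69 × 10⁻⁴⁵ m³.

6.69 × 10⁻⁴⁵ m³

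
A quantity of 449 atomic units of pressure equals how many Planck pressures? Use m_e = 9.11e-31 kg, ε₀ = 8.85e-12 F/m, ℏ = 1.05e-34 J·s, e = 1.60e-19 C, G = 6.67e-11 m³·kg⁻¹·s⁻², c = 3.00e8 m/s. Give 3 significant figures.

atomic unit of pressure: P_au = E_h/a₀³ = m_e⁴e¹⁰/((4πε₀)⁵ℏ⁸) = 3.01e13 Pa
Planck pressure: p_P = c⁷/(ℏG²) = 4.68e113 Pa
449 × 3.01e13 / 4.68e113 = 2.89e-98

2.89e-98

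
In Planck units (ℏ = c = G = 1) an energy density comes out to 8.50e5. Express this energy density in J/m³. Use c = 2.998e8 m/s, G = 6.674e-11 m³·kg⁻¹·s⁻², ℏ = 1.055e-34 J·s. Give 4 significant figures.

One Planck energy density: u_P = c⁷/(ℏG²) = 4.632e113 J/m³.
8.50e5 × 4.632e113 J/m³ = 3.937e119 J/m³

3.937e119 J/m³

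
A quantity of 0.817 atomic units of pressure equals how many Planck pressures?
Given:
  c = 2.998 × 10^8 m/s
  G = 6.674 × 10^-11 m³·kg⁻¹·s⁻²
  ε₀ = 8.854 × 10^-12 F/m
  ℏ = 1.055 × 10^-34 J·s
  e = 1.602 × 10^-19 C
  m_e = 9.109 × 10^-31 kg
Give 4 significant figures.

atomic unit of pressure: P_au = E_h/a₀³ = m_e⁴e¹⁰/((4πε₀)⁵ℏ⁸) = 2.929 × 10^13 Pa
Planck pressure: p_P = c⁷/(ℏG²) = 4.632 × 10^113 Pa
0.817 × 2.929 × 10^13 / 4.632 × 10^113 = 5.166 × 10^-101

5.166 × 10^-101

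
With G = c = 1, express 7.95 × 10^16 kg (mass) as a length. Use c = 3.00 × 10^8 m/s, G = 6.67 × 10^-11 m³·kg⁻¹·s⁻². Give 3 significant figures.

5.89 × 10^-11 m

In G = c = 1 units mass has dimensions of length; the conversion factor is G/c².
7.95 × 10^16 kg × (G/c²) = 5.89 × 10^-11 m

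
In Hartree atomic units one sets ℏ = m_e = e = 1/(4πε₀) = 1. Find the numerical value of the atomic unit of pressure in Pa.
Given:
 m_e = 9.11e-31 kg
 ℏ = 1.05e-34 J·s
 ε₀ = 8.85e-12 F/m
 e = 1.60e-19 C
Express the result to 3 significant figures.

P_au = E_h/a₀³ = m_e⁴e¹⁰/((4πε₀)⁵ℏ⁸)
E_h = 4.38e-18 J
a₀ = 5.26e-11 m
E_h/a₀³ = 3.01e13 Pa

3.01e13 Pa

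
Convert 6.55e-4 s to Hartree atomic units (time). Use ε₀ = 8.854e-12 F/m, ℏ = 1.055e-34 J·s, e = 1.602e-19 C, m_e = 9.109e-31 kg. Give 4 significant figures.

2.703e13

atomic unit of time: τ_au = (4πε₀)²ℏ³/(m_e e⁴) = 2.423e-17 s.
6.55e-4 / 2.423e-17 = 2.703e13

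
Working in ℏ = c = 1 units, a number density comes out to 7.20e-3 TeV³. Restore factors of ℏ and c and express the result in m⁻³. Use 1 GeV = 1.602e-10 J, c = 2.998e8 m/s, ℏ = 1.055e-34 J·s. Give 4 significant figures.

Number density is [L]⁻³ = [E]³/(ℏc)³.
1 GeV³ → 1/(ℏc)³ × (1 GeV in J)³ = 1.299e47 m⁻³.
Convert the energy scale: 7.20e-3 TeV³ = 7.20e6 GeV³.
Result: 7.20e6 × 1.299e47 = 9.356e53 m⁻³.

9.356e53 m⁻³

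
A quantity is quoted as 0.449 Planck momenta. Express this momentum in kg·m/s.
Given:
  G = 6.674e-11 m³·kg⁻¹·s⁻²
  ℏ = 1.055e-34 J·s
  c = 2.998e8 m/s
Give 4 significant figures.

2.930 kg·m/s

One Planck momentum: p_P = √(ℏc³/G) = 6.527 kg·m/s.
0.449 × 6.527 kg·m/s = 2.930 kg·m/s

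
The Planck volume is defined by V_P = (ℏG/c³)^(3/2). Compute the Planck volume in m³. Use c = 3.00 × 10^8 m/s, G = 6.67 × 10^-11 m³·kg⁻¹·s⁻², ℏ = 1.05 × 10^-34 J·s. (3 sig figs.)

V_P = (ℏG/c³)^(3/2)
  = √(1.75 × 10^-209)
  = 4.18 × 10^-105 m³

4.18 × 10^-105 m³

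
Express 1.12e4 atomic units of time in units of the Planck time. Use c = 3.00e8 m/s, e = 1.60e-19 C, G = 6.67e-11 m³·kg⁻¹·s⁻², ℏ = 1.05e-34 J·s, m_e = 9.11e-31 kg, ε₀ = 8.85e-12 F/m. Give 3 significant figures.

5.00e30

atomic unit of time: τ_au = (4πε₀)²ℏ³/(m_e e⁴) = 2.40e-17 s
Planck time: t_P = √(ℏG/c⁵) = 5.37e-44 s
1.12e4 × 2.40e-17 / 5.37e-44 = 5.00e30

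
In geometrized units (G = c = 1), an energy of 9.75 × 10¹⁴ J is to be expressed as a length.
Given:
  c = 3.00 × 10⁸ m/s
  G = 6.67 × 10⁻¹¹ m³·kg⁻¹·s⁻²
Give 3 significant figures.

8.03 × 10⁻³⁰ m

Energy → length via G/c⁴.
9.75 × 10¹⁴ J × (G/c⁴) = 8.03 × 10⁻³⁰ m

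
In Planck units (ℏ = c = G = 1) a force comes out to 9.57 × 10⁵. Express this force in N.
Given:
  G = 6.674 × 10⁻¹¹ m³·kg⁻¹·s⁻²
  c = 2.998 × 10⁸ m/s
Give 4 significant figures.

One Planck force: F_P = c⁴/G = 1.210 × 10⁴⁴ N.
9.57 × 10⁵ × 1.210 × 10⁴⁴ N = 1.158 × 10⁵⁰ N

1.158 × 10⁵⁰ N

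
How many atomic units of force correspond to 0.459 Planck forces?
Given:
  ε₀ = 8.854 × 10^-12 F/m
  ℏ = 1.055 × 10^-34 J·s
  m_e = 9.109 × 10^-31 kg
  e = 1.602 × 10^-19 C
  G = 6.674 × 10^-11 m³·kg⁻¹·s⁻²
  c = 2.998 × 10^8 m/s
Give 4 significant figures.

6.759 × 10^50

Planck force: F_P = c⁴/G = 1.210 × 10^44 N
atomic unit of force: F_au = E_h/a₀ = m_e²e⁶/((4πε₀)³ℏ⁴) = 8.220 × 10^-8 N
0.459 × 1.210 × 10^44 / 8.220 × 10^-8 = 6.759 × 10^50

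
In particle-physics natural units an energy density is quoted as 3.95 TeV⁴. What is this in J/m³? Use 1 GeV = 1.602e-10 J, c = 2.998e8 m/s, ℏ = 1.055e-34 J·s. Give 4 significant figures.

[E]/[L]³ = [E]⁴/(ℏc)³; restore (ℏc)⁻³.
1 GeV⁴ → 1/(ℏc)³ × (1 GeV in J)⁴ = 2.082e37 J/m³.
Convert the energy scale: 3.95 TeV⁴ = 3.95e12 GeV⁴.
Result: 3.95e12 × 2.082e37 = 8.222e49 J/m³.

8.222e49 J/m³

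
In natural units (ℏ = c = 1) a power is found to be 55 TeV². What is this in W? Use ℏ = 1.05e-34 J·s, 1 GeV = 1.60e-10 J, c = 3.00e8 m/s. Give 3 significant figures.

Power is [E]/[T] = [E]²/ℏ.
1 GeV² → 1/ℏ × (1 GeV in J)² = 2.44e14 W.
Convert the energy scale: 55 TeV² = 5.50e7 GeV².
Result: 5.50e7 × 2.44e14 = 1.34e22 W.

1.34e22 W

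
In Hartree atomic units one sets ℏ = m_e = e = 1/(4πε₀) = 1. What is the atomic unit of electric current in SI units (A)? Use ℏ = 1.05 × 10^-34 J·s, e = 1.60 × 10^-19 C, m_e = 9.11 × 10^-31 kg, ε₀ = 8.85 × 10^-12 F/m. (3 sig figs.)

6.67 × 10^-3 A

I_au = e E_h/ℏ = m_e e⁵/((4πε₀)²ℏ³)
E_h = 4.38 × 10^-18 J
e·E_h/ℏ = 6.67 × 10^-3 A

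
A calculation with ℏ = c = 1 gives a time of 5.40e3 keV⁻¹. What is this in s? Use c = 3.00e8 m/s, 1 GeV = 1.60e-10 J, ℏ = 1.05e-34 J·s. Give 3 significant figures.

A time is [E]⁻¹ in ℏ=c=1; restore one factor of ℏ.
1 GeV⁻¹ → ℏ × (1 GeV in J)⁻¹ = 6.56e-25 s.
Convert the energy scale: 5.40e3 keV⁻¹ = 5.40e9 GeV⁻¹.
Result: 5.40e9 × 6.56e-25 = 3.54e-15 s.

3.54e-15 s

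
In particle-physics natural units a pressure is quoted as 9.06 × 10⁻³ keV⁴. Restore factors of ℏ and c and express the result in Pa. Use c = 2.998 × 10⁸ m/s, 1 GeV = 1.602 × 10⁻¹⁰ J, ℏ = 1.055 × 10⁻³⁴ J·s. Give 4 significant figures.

Pressure is [E]/[L]³ = [E]⁴/(ℏc)³.
1 GeV⁴ → 1/(ℏc)³ × (1 GeV in J)⁴ = 2.082 × 10³⁷ Pa.
Convert the energy scale: 9.06 × 10⁻³ keV⁴ = 9.06 × 10⁻²⁷ GeV⁴.
Result: 9.06 × 10⁻²⁷ × 2.082 × 10³⁷ = 1.886 × 10¹¹ Pa.

1.886 × 10¹¹ Pa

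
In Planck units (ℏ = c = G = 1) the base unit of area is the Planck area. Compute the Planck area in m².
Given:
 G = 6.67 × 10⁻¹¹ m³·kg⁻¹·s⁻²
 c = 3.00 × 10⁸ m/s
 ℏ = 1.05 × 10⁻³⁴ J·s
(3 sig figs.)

2.59 × 10⁻⁷⁰ m²

A_P = ℏG/c³
  = 7.00 × 10⁻⁴⁵ / 2.70 × 10²⁵
  = 2.59 × 10⁻⁷⁰ m²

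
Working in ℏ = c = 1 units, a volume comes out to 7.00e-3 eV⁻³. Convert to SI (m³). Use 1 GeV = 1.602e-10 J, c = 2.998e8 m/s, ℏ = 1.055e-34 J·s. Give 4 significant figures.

Volume is [L]³ = [E]⁻³·(ℏc)³.
1 GeV⁻³ → (ℏc)³ × (1 GeV in J)⁻³ = 7.696e-48 m³.
Convert the energy scale: 7.00e-3 eV⁻³ = 7.00e24 GeV⁻³.
Result: 7.00e24 × 7.696e-48 = 5.387e-23 m³.

5.387e-23 m³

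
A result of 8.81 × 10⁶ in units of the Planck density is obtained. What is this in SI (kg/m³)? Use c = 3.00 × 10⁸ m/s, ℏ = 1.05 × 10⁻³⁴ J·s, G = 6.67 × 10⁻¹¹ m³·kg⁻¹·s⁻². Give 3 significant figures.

4.58 × 10¹⁰³ kg/m³

One Planck density: ρ_P = c⁵/(ℏG²) = 5.20 × 10⁹⁶ kg/m³.
8.81 × 10⁶ × 5.20 × 10⁹⁶ kg/m³ = 4.58 × 10¹⁰³ kg/m³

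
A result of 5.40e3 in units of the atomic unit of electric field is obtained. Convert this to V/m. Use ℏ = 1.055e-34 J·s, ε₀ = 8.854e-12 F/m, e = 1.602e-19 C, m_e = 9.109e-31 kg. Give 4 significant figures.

One atomic unit of electric field: E_au = E_h/(e a₀) = m_e²e⁵/((4πε₀)³ℏ⁴) = 5.131e11 V/m.
5.40e3 × 5.131e11 V/m = 2.771e15 V/m

2.771e15 V/m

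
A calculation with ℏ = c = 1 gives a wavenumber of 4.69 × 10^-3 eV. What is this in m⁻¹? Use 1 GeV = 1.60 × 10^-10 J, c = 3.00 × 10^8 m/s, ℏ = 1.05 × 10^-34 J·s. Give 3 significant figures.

2.38 × 10^4 m⁻¹

Inverse length is [E]/(ℏc).
1 GeV → 1/(ℏc) × (1 GeV in J) = 5.08 × 10^15 m⁻¹.
Convert the energy scale: 4.69 × 10^-3 eV = 4.69 × 10^-12 GeV.
Result: 4.69 × 10^-12 × 5.08 × 10^15 = 2.38 × 10^4 m⁻¹.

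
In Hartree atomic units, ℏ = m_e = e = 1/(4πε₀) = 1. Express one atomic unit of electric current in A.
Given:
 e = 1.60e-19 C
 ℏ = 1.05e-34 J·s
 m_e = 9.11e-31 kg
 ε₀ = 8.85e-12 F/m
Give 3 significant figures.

The unique combination of the constants set to 1 with dimensions of current is I_au = e E_h/ℏ = m_e e⁵/((4πε₀)²ℏ³).
E_h = 4.38e-18 J
e·E_h/ℏ = 6.67e-3 A

6.67e-3 A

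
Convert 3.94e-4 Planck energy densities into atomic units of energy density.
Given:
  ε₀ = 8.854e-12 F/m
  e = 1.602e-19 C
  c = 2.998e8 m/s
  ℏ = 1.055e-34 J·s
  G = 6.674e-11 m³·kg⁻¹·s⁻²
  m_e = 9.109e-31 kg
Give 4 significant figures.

6.231e96

Planck energy density: u_P = c⁷/(ℏG²) = 4.632e113 J/m³
atomic unit of energy density: u_au = E_h/a₀³ = m_e⁴e¹⁰/((4πε₀)⁵ℏ⁸) = 2.929e13 J/m³
3.94e-4 × 4.632e113 / 2.929e13 = 6.231e96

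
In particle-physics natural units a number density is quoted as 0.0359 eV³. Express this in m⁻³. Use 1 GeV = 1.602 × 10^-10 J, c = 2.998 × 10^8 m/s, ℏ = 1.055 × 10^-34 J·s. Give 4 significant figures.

Number density is [L]⁻³ = [E]³/(ℏc)³.
1 GeV³ → 1/(ℏc)³ × (1 GeV in J)³ = 1.299 × 10^47 m⁻³.
Convert the energy scale: 0.0359 eV³ = 3.59 × 10^-29 GeV³.
Result: 3.59 × 10^-29 × 1.299 × 10^47 = 4.665 × 10^18 m⁻³.

4.665 × 10^18 m⁻³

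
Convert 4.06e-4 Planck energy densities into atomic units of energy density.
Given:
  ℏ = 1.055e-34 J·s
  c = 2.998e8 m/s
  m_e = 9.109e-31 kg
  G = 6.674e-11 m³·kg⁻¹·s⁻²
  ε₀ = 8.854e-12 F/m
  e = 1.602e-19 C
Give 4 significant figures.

6.421e96

Planck energy density: u_P = c⁷/(ℏG²) = 4.632e113 J/m³
atomic unit of energy density: u_au = E_h/a₀³ = m_e⁴e¹⁰/((4πε₀)⁵ℏ⁸) = 2.929e13 J/m³
4.06e-4 × 4.632e113 / 2.929e13 = 6.421e96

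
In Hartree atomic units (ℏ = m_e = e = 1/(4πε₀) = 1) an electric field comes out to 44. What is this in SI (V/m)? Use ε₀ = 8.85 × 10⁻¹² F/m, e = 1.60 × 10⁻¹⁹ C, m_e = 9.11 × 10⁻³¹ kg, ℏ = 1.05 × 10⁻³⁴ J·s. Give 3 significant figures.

One atomic unit of electric field: E_au = E_h/(e a₀) = m_e²e⁵/((4πε₀)³ℏ⁴) = 5.20 × 10¹¹ V/m.
44 × 5.20 × 10¹¹ V/m = 2.29 × 10¹³ V/m

2.29 × 10¹³ V/m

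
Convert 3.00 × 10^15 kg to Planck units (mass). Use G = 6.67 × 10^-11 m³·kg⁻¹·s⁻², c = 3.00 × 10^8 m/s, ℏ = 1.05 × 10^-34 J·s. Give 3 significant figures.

Planck mass: m_P = √(ℏc/G) = 2.17 × 10^-8 kg.
3.00 × 10^15 / 2.17 × 10^-8 = 1.38 × 10^23

1.38 × 10^23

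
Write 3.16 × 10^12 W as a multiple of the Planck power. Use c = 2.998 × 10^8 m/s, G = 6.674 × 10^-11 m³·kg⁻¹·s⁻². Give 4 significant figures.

Planck power: P_P = c⁵/G = 3.629 × 10^52 W.
3.16 × 10^12 / 3.629 × 10^52 = 8.708 × 10^-41

8.708 × 10^-41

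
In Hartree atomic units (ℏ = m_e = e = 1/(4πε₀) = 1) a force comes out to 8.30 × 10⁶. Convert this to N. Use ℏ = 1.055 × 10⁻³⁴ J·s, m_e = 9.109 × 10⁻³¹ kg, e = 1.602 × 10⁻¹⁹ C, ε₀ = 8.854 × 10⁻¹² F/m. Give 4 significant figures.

One atomic unit of force: F_au = E_h/a₀ = m_e²e⁶/((4πε₀)³ℏ⁴) = 8.220 × 10⁻⁸ N.
8.30 × 10⁶ × 8.220 × 10⁻⁸ N = 0.6822 N

0.6822 N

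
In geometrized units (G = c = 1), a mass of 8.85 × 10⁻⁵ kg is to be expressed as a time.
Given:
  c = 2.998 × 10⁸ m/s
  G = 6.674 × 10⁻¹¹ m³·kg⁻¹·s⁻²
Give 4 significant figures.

Mass → time via G/c³.
8.85 × 10⁻⁵ kg × (G/c³) = 2.192 × 10⁻⁴⁰ s

2.192 × 10⁻⁴⁰ s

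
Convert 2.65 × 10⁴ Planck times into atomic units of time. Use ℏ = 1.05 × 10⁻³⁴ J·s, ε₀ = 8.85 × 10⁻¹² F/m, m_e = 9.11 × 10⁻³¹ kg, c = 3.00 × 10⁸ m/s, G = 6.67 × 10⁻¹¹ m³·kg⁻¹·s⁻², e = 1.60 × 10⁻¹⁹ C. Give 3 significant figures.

Planck time: t_P = √(ℏG/c⁵) = 5.37 × 10⁻⁴⁴ s
atomic unit of time: τ_au = (4πε₀)²ℏ³/(m_e e⁴) = 2.40 × 10⁻¹⁷ s
2.65 × 10⁴ × 5.37 × 10⁻⁴⁴ / 2.40 × 10⁻¹⁷ = 5.93 × 10⁻²³

5.93 × 10⁻²³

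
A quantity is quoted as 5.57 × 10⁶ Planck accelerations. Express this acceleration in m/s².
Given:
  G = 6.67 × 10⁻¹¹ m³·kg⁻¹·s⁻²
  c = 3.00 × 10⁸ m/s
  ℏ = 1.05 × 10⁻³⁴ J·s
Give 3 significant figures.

One Planck acceleration: a_P = √(c⁷/(ℏG)) = 5.59 × 10⁵¹ m/s².
5.57 × 10⁶ × 5.59 × 10⁵¹ m/s² = 3.11 × 10⁵⁸ m/s²

3.11 × 10⁵⁸ m/s²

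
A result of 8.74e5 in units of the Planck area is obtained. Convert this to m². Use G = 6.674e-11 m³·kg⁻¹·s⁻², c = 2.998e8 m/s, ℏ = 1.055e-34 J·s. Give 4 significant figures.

One Planck area: A_P = ℏG/c³ = 2.613e-70 m².
8.74e5 × 2.613e-70 m² = 2.284e-64 m²

2.284e-64 m²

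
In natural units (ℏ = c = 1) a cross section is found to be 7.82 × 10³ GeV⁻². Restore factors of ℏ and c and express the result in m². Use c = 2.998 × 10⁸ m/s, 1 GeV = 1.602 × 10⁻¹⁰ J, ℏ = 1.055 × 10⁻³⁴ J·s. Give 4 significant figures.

Area is [L]² = [E]⁻²·(ℏc)²; restore (ℏc)².
1 GeV⁻² → (ℏc)² × (1 GeV in J)⁻² = 3.898 × 10⁻³² m².
Result: 7.82 × 10³ × 3.898 × 10⁻³² = 3.048 × 10⁻²⁸ m².

3.048 × 10⁻²⁸ m²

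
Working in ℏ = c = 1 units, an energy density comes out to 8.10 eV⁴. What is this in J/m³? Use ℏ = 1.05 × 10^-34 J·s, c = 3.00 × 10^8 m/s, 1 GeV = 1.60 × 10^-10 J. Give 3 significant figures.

[E]/[L]³ = [E]⁴/(ℏc)³; restore (ℏc)⁻³.
1 GeV⁴ → 1/(ℏc)³ × (1 GeV in J)⁴ = 2.10 × 10^37 J/m³.
Convert the energy scale: 8.10 eV⁴ = 8.10 × 10^-36 GeV⁴.
Result: 8.10 × 10^-36 × 2.10 × 10^37 = 170 J/m³.

170 J/m³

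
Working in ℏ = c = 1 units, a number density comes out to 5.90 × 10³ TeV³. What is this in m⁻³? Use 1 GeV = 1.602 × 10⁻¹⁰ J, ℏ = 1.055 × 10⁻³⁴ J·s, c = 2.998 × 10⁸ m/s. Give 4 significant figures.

7.666 × 10⁵⁹ m⁻³

Number density is [L]⁻³ = [E]³/(ℏc)³.
1 GeV³ → 1/(ℏc)³ × (1 GeV in J)³ = 1.299 × 10⁴⁷ m⁻³.
Convert the energy scale: 5.90 × 10³ TeV³ = 5.90 × 10¹² GeV³.
Result: 5.90 × 10¹² × 1.299 × 10⁴⁷ = 7.666 × 10⁵⁹ m⁻³.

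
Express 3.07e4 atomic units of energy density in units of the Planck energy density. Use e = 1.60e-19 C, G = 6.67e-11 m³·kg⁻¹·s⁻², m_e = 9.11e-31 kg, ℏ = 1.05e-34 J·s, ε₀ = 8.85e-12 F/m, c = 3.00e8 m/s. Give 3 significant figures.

atomic unit of energy density: u_au = E_h/a₀³ = m_e⁴e¹⁰/((4πε₀)⁵ℏ⁸) = 3.01e13 J/m³
Planck energy density: u_P = c⁷/(ℏG²) = 4.68e113 J/m³
3.07e4 × 3.01e13 / 4.68e113 = 1.98e-96

1.98e-96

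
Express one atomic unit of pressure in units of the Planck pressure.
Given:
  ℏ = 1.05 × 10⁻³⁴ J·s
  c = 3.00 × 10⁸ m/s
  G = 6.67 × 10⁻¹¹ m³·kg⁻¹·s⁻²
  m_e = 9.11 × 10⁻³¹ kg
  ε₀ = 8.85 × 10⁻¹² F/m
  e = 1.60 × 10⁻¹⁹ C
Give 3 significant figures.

atomic unit of pressure: P_au = E_h/a₀³ = m_e⁴e¹⁰/((4πε₀)⁵ℏ⁸) = 3.01 × 10¹³ Pa
Planck pressure: p_P = c⁷/(ℏG²) = 4.68 × 10¹¹³ Pa
ratio = 3.01 × 10¹³ / 4.68 × 10¹¹³ = 6.44 × 10⁻¹⁰¹

6.44 × 10⁻¹⁰¹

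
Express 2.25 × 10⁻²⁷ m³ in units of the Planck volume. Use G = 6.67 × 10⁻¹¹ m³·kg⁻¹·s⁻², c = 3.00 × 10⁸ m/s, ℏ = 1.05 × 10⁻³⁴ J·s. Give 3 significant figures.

Planck volume: V_P = (ℏG/c³)^(3/2) = 4.18 × 10⁻¹⁰⁵ m³.
2.25 × 10⁻²⁷ / 4.18 × 10⁻¹⁰⁵ = 5.39 × 10⁷⁷

5.39 × 10⁷⁷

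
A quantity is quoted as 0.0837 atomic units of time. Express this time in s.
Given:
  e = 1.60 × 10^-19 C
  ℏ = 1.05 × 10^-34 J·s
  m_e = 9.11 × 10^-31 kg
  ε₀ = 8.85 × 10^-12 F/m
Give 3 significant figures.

One atomic unit of time: τ_au = (4πε₀)²ℏ³/(m_e e⁴) = 2.40 × 10^-17 s.
0.0837 × 2.40 × 10^-17 s = 2.01 × 10^-18 s

2.01 × 10^-18 s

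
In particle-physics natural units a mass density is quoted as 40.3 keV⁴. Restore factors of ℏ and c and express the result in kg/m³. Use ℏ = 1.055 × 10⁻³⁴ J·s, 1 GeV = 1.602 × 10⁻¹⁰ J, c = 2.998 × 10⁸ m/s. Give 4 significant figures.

9.333 × 10⁻³ kg/m³

Mass density is [E]/(c²[L]³) = [E]⁴/(ℏ³c⁵).
1 GeV⁴ → 1/(ℏ³c⁵) × (1 GeV in J)⁴ = 2.316 × 10²⁰ kg/m³.
Convert the energy scale: 40.3 keV⁴ = 4.03 × 10⁻²³ GeV⁴.
Result: 4.03 × 10⁻²³ × 2.316 × 10²⁰ = 9.333 × 10⁻³ kg/m³.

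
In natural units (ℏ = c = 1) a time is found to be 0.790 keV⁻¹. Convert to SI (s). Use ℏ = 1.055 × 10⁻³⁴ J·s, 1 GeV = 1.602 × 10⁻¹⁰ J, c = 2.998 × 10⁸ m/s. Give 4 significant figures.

5.203 × 10⁻¹⁹ s

A time is [E]⁻¹ in ℏ=c=1; restore one factor of ℏ.
1 GeV⁻¹ → ℏ × (1 GeV in J)⁻¹ = 6.586 × 10⁻²⁵ s.
Convert the energy scale: 0.790 keV⁻¹ = 7.90 × 10⁵ GeV⁻¹.
Result: 7.90 × 10⁵ × 6.586 × 10⁻²⁵ = 5.203 × 10⁻¹⁹ s.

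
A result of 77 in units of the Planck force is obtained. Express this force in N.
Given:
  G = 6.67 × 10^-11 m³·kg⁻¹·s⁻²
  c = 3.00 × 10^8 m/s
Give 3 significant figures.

One Planck force: F_P = c⁴/G = 1.21 × 10^44 N.
77 × 1.21 × 10^44 N = 9.35 × 10^45 N

9.35 × 10^45 N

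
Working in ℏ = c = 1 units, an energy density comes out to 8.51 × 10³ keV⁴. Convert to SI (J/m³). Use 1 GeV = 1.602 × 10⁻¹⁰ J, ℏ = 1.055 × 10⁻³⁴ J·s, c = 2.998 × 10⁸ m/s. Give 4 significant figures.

1.771 × 10¹⁷ J/m³

[E]/[L]³ = [E]⁴/(ℏc)³; restore (ℏc)⁻³.
1 GeV⁴ → 1/(ℏc)³ × (1 GeV in J)⁴ = 2.082 × 10³⁷ J/m³.
Convert the energy scale: 8.51 × 10³ keV⁴ = 8.51 × 10⁻²¹ GeV⁴.
Result: 8.51 × 10⁻²¹ × 2.082 × 10³⁷ = 1.771 × 10¹⁷ J/m³.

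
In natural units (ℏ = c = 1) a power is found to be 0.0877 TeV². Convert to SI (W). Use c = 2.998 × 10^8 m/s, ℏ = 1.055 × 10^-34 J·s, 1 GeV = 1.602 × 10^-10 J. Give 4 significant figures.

Power is [E]/[T] = [E]²/ℏ.
1 GeV² → 1/ℏ × (1 GeV in J)² = 2.433 × 10^14 W.
Convert the energy scale: 0.0877 TeV² = 8.77 × 10^4 GeV².
Result: 8.77 × 10^4 × 2.433 × 10^14 = 2.133 × 10^19 W.

2.133 × 10^19 W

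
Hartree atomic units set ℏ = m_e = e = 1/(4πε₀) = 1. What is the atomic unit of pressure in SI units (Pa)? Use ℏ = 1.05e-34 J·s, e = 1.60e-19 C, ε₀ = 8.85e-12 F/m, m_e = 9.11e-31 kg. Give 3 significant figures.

3.01e13 Pa

Dimensional analysis gives P_au = E_h/a₀³ = m_e⁴e¹⁰/((4πε₀)⁵ℏ⁸).
E_h = 4.38e-18 J
a₀ = 5.26e-11 m
E_h/a₀³ = 3.01e13 Pa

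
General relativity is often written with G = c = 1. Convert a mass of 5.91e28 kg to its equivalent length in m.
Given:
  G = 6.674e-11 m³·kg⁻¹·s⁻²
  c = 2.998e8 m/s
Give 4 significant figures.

43.88 m

In G = c = 1 units mass has dimensions of length; the conversion factor is G/c².
5.91e28 kg × (G/c²) = 43.88 m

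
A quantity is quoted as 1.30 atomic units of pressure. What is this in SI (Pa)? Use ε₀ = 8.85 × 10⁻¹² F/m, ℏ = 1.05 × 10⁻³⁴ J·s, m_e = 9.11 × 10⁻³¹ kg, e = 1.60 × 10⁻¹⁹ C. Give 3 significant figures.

3.92 × 10¹³ Pa

One atomic unit of pressure: P_au = E_h/a₀³ = m_e⁴e¹⁰/((4πε₀)⁵ℏ⁸) = 3.01 × 10¹³ Pa.
1.30 × 3.01 × 10¹³ Pa = 3.92 × 10¹³ Pa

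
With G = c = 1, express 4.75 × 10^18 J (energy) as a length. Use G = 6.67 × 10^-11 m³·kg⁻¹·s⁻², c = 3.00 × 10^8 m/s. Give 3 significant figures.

Energy → length via G/c⁴.
4.75 × 10^18 J × (G/c⁴) = 3.91 × 10^-26 m

3.91 × 10^-26 m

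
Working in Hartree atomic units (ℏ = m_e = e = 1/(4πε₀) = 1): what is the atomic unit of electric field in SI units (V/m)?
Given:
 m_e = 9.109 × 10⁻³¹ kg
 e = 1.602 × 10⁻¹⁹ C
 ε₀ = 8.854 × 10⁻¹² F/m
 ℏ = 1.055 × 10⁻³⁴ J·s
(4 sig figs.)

5.131 × 10¹¹ V/m

From ℏ = m_e = e = 1/(4πε₀) = 1 the electric field scale is E_au = E_h/(e a₀) = m_e²e⁵/((4πε₀)³ℏ⁴).
E_h = 4.354 × 10⁻¹⁸ J
a₀ = 5.297 × 10⁻¹¹ m
E_h/(e·a₀) = 5.131 × 10¹¹ V/m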